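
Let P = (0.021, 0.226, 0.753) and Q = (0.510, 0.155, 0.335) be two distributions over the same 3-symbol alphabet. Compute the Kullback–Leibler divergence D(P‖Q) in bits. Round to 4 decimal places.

D(P‖Q) = Σ p·log₂(p/q).
  0.021·log₂(0.021/0.510) = -0.09664
  0.226·log₂(0.226/0.155) = 0.12296
  0.753·log₂(0.753/0.335) = 0.87987
D(P‖Q) = 0.9062 bits.

0.9062 bits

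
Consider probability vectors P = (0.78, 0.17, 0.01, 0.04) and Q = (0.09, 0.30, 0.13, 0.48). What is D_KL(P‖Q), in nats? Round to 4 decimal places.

1.4628 nats

D(P‖Q) = Σ p·ln(p/q).
  0.78·ln(0.78/0.09) = 1.68440
  0.17·ln(0.17/0.30) = -0.09656
  0.01·ln(0.01/0.13) = -0.02565
  0.04·ln(0.04/0.48) = -0.09940
D(P‖Q) = 1.4628 nats.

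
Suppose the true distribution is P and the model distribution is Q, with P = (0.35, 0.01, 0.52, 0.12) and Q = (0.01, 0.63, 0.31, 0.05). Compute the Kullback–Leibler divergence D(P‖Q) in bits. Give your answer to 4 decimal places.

2.2751 bits

D(P‖Q) = Σ p·log₂(p/q).
  0.35·log₂(0.35/0.01) = 1.79525
  0.01·log₂(0.01/0.63) = -0.05977
  0.52·log₂(0.52/0.31) = 0.38805
  0.12·log₂(0.12/0.05) = 0.15156
D(P‖Q) = 2.2751 bits.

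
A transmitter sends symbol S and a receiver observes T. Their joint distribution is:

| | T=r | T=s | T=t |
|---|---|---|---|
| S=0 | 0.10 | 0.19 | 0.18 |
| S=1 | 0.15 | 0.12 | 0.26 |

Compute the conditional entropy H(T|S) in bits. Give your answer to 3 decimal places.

Marginals: p(S) = (0.4700, 0.5300), p(T) = (0.2500, 0.3100, 0.4400).
H(T|S) = Σ p(S) · H(T|S=·).
  S=0: p=0.4700, H(T|S=0) = 1.5336
  S=1: p=0.5300, H(T|S=1) = 1.5046
Weighted sum = 1.518 bits.

1.518 bits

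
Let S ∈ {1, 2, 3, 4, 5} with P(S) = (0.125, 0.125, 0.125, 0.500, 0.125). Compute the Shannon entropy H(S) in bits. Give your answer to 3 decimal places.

2.000 bits

H(S) = −Σ p·log₂ p.
  −(0.125)·log₂(0.125) = 0.3750
  −(0.125)·log₂(0.125) = 0.3750
  −(0.125)·log₂(0.125) = 0.3750
  −(0.500)·log₂(0.500) = 0.5000
  −(0.125)·log₂(0.125) = 0.3750
Sum: 0.3750 + 0.3750 + 0.3750 + 0.5000 + 0.3750 = 2.000 bits.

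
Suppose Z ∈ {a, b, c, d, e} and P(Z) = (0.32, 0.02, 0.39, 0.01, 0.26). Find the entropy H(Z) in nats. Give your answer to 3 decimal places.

H(Z) = −Σ p·ln p.
  −(0.32)·ln(0.32) = 0.3646
  −(0.02)·ln(0.02) = 0.0782
  −(0.39)·ln(0.39) = 0.3672
  −(0.01)·ln(0.01) = 0.0461
  −(0.26)·ln(0.26) = 0.3502
Sum: 0.3646 + 0.0782 + 0.3672 + 0.0461 + 0.3502 = 1.206 nats.

1.206 nats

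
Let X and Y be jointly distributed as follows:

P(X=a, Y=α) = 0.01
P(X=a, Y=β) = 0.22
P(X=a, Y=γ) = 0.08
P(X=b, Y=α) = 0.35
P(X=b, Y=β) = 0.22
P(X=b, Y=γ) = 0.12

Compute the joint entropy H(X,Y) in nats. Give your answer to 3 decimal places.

1.536 nats

H(X,Y) = −Σ p(x,y)·ln p(x,y) over all 6 cells.
  cell (a,α): −0.01·ln0.01 = 0.0461
  cell (a,β): −0.22·ln0.22 = 0.3331
  cell (a,γ): −0.08·ln0.08 = 0.2021
  cell (b,α): −0.35·ln0.35 = 0.3674
  cell (b,β): −0.22·ln0.22 = 0.3331
  cell (b,γ): −0.12·ln0.12 = 0.2544
Sum = 1.536 nats.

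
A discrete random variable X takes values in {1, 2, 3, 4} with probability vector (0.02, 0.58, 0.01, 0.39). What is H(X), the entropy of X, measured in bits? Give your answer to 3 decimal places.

1.165 bits

H(X) = −Σ p·log₂ p.
  −(0.02)·log₂(0.02) = 0.1129
  −(0.58)·log₂(0.58) = 0.4558
  −(0.01)·log₂(0.01) = 0.0664
  −(0.39)·log₂(0.39) = 0.5298
Sum: 0.1129 + 0.4558 + 0.0664 + 0.5298 = 1.165 bits.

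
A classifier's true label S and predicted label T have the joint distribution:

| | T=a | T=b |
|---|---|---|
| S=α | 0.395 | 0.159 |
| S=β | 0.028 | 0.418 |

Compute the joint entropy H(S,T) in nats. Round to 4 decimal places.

H(S,T) = −Σ p(x,y)·ln p(x,y) over all 4 cells.
  cell (α,a): −0.395·ln0.395 = 0.36690
  cell (α,b): −0.159·ln0.159 = 0.29238
  cell (β,a): −0.028·ln0.028 = 0.10012
  cell (β,b): −0.418·ln0.418 = 0.36461
Sum = 1.1240 nats.

1.1240 nats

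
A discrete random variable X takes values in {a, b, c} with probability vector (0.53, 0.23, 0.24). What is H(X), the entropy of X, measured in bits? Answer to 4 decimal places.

1.4672 bits

H(X) = −Σ p·log₂ p.
  −(0.53)·log₂(0.53) = 0.48545
  −(0.23)·log₂(0.23) = 0.48767
  −(0.24)·log₂(0.24) = 0.49413
Sum: 0.48545 + 0.48767 + 0.49413 = 1.4672 bits.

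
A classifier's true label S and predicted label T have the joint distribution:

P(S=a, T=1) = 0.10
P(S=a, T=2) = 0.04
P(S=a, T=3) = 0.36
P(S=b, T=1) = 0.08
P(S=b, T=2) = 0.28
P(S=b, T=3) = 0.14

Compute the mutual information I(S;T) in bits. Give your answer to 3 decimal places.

Marginals: p(S) = (0.5000, 0.5000), p(T) = (0.1800, 0.3200, 0.5000).
I(S;T) = H(S) + H(T) − H(S,T).
H(S) = 1.0000, H(T) = 1.4713, H(S,T) = 2.2514.
I(S;T) = 1.0000 + 1.4713 − 2.2514 = 0.220 bits.

0.220 bits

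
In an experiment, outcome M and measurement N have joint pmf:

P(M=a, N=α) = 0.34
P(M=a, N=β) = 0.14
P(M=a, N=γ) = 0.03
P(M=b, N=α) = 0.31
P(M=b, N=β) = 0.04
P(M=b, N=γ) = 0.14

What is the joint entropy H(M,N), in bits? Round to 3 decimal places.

2.185 bits

H(M,N) = −Σ p(x,y)·log₂ p(x,y) over all 6 cells.
  cell (a,α): −0.34·log₂0.34 = 0.5292
  cell (a,β): −0.14·log₂0.14 = 0.3971
  cell (a,γ): −0.03·log₂0.03 = 0.1518
  cell (b,α): −0.31·log₂0.31 = 0.5238
  cell (b,β): −0.04·log₂0.04 = 0.1858
  cell (b,γ): −0.14·log₂0.14 = 0.3971
Sum = 2.185 bits.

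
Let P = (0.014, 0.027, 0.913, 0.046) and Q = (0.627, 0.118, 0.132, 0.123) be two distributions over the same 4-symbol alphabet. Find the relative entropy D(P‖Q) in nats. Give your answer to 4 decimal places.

1.6274 nats

D(P‖Q) = Σ p·ln(p/q).
  0.014·ln(0.014/0.627) = -0.05323
  0.027·ln(0.027/0.118) = -0.03982
  0.913·ln(0.913/0.132) = 1.76568
  0.046·ln(0.046/0.123) = -0.04524
D(P‖Q) = 1.6274 nats.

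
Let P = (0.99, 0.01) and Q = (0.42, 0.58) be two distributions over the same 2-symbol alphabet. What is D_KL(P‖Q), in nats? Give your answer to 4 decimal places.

D(P‖Q) = Σ p·ln(p/q).
  0.99·ln(0.99/0.42) = 0.84888
  0.01·ln(0.01/0.58) = -0.04060
D(P‖Q) = 0.8083 nats.

0.8083 nats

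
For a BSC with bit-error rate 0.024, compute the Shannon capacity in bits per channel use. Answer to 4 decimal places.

Binary symmetric channel: C = 1 − h₂(ε) where h₂ is the binary entropy function.
h₂(0.024) = −0.024·log₂0.024 − 0.976·log₂0.976 = 0.1633.
C = 1 − 0.1633 = 0.8367 bits per channel use.

0.8367 bits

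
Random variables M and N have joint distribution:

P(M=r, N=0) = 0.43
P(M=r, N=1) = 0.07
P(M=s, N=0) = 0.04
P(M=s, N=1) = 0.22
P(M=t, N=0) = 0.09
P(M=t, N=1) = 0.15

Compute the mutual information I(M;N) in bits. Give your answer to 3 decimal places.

Marginals: p(M) = (0.5000, 0.2600, 0.2400), p(N) = (0.5600, 0.4400).
I(M;N) = Σ p(x,y)·log₂[p(x,y)/(p(x)p(y))].
  (r,0): 0.43·log₂(1.5357) = 0.2661
  (r,1): 0.07·log₂(0.3182) = -0.1156
  (s,0): 0.04·log₂(0.2747) = -0.0746
  (s,1): 0.22·log₂(1.9231) = 0.2076
  (t,0): 0.09·log₂(0.6696) = -0.0521
  (t,1): 0.15·log₂(1.4205) = 0.0760
Sum = 0.307 bits.

0.307 bits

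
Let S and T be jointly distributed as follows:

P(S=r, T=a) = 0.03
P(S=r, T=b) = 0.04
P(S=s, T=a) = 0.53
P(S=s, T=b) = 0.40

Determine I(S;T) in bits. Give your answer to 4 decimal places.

0.0038 bits

Marginals: p(S) = (0.0700, 0.9300), p(T) = (0.5600, 0.4400).
I(S;T) = H(S) + H(T) − H(S,T).
H(S) = 0.3659, H(T) = 0.9896, H(S,T) = 1.3517.
I(S;T) = 0.3659 + 0.9896 − 1.3517 = 0.0038 bits.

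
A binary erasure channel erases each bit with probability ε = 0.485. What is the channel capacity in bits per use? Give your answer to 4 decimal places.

Binary erasure channel: capacity C = 1 − ε.
C = 1 − 0.485 = 0.5150 bits per channel use.

0.5150 bits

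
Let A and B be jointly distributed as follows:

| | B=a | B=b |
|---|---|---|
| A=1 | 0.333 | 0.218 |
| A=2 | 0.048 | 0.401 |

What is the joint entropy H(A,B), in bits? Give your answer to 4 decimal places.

H(A,B) = −Σ p(x,y)·log₂ p(x,y) over all 4 cells.
  cell (1,a): −0.333·log₂0.333 = 0.52827
  cell (1,b): −0.218·log₂0.218 = 0.47908
  cell (2,a): −0.048·log₂0.048 = 0.21028
  cell (2,b): −0.401·log₂0.401 = 0.52865
Sum = 1.7463 bits.

1.7463 bits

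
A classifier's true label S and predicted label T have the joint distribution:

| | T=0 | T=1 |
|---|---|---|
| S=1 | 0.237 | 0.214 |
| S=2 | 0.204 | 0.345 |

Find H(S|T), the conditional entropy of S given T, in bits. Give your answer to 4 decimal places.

0.9759 bits

Marginals: p(S) = (0.4510, 0.5490), p(T) = (0.4410, 0.5590).
H(S|T) = Σ p(T) · H(S|T=·).
  T=0: p=0.4410, H(S|T=0) = 0.9960
  T=1: p=0.5590, H(S|T=1) = 0.9600
Weighted sum = 0.9759 bits.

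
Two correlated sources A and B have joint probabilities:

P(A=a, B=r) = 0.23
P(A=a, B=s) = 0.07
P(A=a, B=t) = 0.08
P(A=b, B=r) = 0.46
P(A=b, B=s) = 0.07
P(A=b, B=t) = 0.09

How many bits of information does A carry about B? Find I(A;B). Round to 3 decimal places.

0.015 bits

Marginals: p(A) = (0.3800, 0.6200), p(B) = (0.6900, 0.1400, 0.1700).
I(A;B) = Σ p(x,y)·log₂[p(x,y)/(p(x)p(y))].
  (a,r): 0.23·log₂(0.8772) = -0.0435
  (a,s): 0.07·log₂(1.3158) = 0.0277
  (a,t): 0.08·log₂(1.2384) = 0.0247
  (b,r): 0.46·log₂(1.0753) = 0.0482
  (b,s): 0.07·log₂(0.8065) = -0.0217
  (b,t): 0.09·log₂(0.8539) = -0.0205
Sum = 0.015 bits.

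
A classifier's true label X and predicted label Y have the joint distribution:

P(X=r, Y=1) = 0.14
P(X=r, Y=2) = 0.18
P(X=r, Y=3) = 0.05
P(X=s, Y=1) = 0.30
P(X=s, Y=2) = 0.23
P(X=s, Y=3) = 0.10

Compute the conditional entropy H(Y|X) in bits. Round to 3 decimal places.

1.449 bits

Marginals: p(X) = (0.3700, 0.6300), p(Y) = (0.4400, 0.4100, 0.1500).
H(Y|X) = Σ p(X) · H(Y|X=·).
  X=r: p=0.3700, H(Y|X=r) = 1.4264
  X=s: p=0.6300, H(Y|X=s) = 1.4619
Weighted sum = 1.449 bits.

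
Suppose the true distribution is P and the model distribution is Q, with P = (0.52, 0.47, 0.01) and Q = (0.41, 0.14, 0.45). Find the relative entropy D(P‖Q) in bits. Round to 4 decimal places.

D(P‖Q) = Σ p·log₂(p/q).
  0.52·log₂(0.52/0.41) = 0.17830
  0.47·log₂(0.47/0.14) = 0.82120
  0.01·log₂(0.01/0.45) = -0.05492
D(P‖Q) = 0.9446 bits.

0.9446 bits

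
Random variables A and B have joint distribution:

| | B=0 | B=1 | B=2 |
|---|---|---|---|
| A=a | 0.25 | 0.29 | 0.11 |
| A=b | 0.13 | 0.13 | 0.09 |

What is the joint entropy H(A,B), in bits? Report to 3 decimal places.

H(A,B) = −Σ p(x,y)·log₂ p(x,y) over all 6 cells.
  cell (a,0): −0.25·log₂0.25 = 0.5000
  cell (a,1): −0.29·log₂0.29 = 0.5179
  cell (a,2): −0.11·log₂0.11 = 0.3503
  cell (b,0): −0.13·log₂0.13 = 0.3826
  cell (b,1): −0.13·log₂0.13 = 0.3826
  cell (b,2): −0.09·log₂0.09 = 0.3127
Sum = 2.446 bits.

2.446 bits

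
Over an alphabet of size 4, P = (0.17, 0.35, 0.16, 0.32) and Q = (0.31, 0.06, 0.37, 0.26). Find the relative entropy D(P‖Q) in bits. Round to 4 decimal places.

D(P‖Q) = Σ p·log₂(p/q).
  0.17·log₂(0.17/0.31) = -0.14734
  0.35·log₂(0.35/0.06) = 0.89051
  0.16·log₂(0.16/0.37) = -0.19351
  0.32·log₂(0.32/0.26) = 0.09586
D(P‖Q) = 0.6455 bits.

0.6455 bits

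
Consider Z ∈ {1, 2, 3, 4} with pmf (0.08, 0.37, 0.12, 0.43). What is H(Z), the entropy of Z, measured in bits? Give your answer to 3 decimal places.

H(Z) = −Σ p·log₂ p.
  −(0.08)·log₂(0.08) = 0.2915
  −(0.37)·log₂(0.37) = 0.5307
  −(0.12)·log₂(0.12) = 0.3671
  −(0.43)·log₂(0.43) = 0.5236
Sum: 0.2915 + 0.5307 + 0.3671 + 0.5236 = 1.713 bits.

1.713 bits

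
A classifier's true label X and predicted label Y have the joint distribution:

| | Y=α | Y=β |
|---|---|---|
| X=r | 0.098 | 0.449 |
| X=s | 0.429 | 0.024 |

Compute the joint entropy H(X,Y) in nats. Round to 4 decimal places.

1.0397 nats

H(X,Y) = −Σ p(x,y)·ln p(x,y) over all 4 cells.
  cell (r,α): −0.098·ln0.098 = 0.22763
  cell (r,β): −0.449·ln0.449 = 0.35953
  cell (s,α): −0.429·ln0.429 = 0.36306
  cell (s,β): −0.024·ln0.024 = 0.08951
Sum = 1.0397 nats.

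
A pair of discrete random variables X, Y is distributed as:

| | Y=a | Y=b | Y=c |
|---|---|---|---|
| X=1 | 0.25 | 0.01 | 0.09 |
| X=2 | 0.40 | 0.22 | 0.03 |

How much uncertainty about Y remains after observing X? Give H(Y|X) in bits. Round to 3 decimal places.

1.106 bits

Chain rule: H(Y|X) = H(X,Y) − H(X).
Marginals: p(X) = (0.3500, 0.6500), p(Y) = (0.6500, 0.2300, 0.1200).
H(X,Y) = 2.0402 bits; H(X) = 0.9341 bits.
H(Y|X) = 2.0402 − 0.9341 = 1.106 bits.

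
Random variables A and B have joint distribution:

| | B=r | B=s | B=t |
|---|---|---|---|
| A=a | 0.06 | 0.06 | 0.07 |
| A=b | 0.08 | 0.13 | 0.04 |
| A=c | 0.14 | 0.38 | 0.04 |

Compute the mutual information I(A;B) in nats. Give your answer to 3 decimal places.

0.057 nats

Marginals: p(A) = (0.1900, 0.2500, 0.5600), p(B) = (0.2800, 0.5700, 0.1500).
I(A;B) = H(A) + H(B) − H(A,B).
H(A) = 0.9868, H(B) = 0.9614, H(A,B) = 1.8915.
I(A;B) = 0.9868 + 0.9614 − 1.8915 = 0.057 nats.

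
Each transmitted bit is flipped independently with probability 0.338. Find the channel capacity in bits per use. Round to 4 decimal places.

Binary symmetric channel: C = 1 − h₂(ε) where h₂ is the binary entropy function.
h₂(0.338) = −0.338·log₂0.338 − 0.662·log₂0.662 = 0.9229.
C = 1 − 0.9229 = 0.0771 bits per channel use.

0.0771 bits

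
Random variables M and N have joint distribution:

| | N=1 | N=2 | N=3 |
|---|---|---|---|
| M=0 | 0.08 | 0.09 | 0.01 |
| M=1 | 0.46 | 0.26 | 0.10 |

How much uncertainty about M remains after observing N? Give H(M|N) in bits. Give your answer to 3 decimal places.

0.663 bits

Marginals: p(M) = (0.1800, 0.8200), p(N) = (0.5400, 0.3500, 0.1100).
H(M|N) = Σ p(N) · H(M|N=·).
  N=1: p=0.5400, H(M|N=1) = 0.6052
  N=2: p=0.3500, H(M|N=2) = 0.8224
  N=3: p=0.1100, H(M|N=3) = 0.4395
Weighted sum = 0.663 bits.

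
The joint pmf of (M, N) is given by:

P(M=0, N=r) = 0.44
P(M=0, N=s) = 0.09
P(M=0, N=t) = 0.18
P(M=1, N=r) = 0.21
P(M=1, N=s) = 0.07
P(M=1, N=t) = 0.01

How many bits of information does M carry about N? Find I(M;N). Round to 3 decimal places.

Marginals: p(M) = (0.7100, 0.2900), p(N) = (0.6500, 0.1600, 0.1900).
I(M;N) = Σ p(x,y)·log₂[p(x,y)/(p(x)p(y))].
  (0,r): 0.44·log₂(0.9534) = -0.0303
  (0,s): 0.09·log₂(0.7923) = -0.0302
  (0,t): 0.18·log₂(1.3343) = 0.0749
  (1,r): 0.21·log₂(1.1141) = 0.0327
  (1,s): 0.07·log₂(1.5086) = 0.0415
  (1,t): 0.01·log₂(0.1815) = -0.0246
Sum = 0.064 bits.

0.064 bits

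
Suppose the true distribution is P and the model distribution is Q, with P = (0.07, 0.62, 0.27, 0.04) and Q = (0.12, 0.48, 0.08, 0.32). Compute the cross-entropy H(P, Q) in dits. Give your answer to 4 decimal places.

0.5780 dits

H(P,Q) = −Σ p·log₁₀ q.
  −0.07·log₁₀(0.12) = 0.06446
  −0.62·log₁₀(0.48) = 0.19763
  −0.27·log₁₀(0.08) = 0.29617
  −0.04·log₁₀(0.32) = 0.01979
H(P,Q) = 0.5780 dits.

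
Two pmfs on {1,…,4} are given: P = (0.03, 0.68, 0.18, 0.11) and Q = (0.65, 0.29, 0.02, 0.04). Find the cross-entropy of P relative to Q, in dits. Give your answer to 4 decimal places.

H(P,Q) = −Σ p·log₁₀ q.
  −0.03·log₁₀(0.65) = 0.00561
  −0.68·log₁₀(0.29) = 0.36557
  −0.18·log₁₀(0.02) = 0.30581
  −0.11·log₁₀(0.04) = 0.15377
H(P,Q) = 0.8308 dits.

0.8308 dits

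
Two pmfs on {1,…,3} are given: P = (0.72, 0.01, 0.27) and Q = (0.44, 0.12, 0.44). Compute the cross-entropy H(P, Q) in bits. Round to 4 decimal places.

H(P,Q) = −Σ p·log₂ q.
  −0.72·log₂(0.44) = 0.85279
  −0.01·log₂(0.12) = 0.03059
  −0.27·log₂(0.44) = 0.31979
H(P,Q) = 1.2032 bits.

1.2032 bits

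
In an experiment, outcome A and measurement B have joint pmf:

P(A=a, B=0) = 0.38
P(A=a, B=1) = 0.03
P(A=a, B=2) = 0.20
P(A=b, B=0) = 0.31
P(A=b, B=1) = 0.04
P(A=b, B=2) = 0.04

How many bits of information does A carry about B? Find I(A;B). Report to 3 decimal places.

Marginals: p(A) = (0.6100, 0.3900), p(B) = (0.6900, 0.0700, 0.2400).
I(A;B) = Σ p(x,y)·log₂[p(x,y)/(p(x)p(y))].
  (a,0): 0.38·log₂(0.9028) = -0.0560
  (a,1): 0.03·log₂(0.7026) = -0.0153
  (a,2): 0.20·log₂(1.3661) = 0.0900
  (b,0): 0.31·log₂(1.1520) = 0.0633
  (b,1): 0.04·log₂(1.4652) = 0.0220
  (b,2): 0.04·log₂(0.4274) = -0.0491
Sum = 0.055 bits.

0.055 bits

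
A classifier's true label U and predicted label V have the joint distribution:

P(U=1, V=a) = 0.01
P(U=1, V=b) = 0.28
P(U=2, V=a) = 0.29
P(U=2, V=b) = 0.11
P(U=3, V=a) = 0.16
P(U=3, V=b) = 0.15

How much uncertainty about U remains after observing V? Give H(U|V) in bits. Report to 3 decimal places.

1.287 bits

Marginals: p(U) = (0.2900, 0.4000, 0.3100), p(V) = (0.4600, 0.5400).
H(U|V) = Σ p(V) · H(U|V=·).
  V=a: p=0.4600, H(U|V=a) = 1.0696
  V=b: p=0.5400, H(U|V=b) = 1.4722
Weighted sum = 1.287 bits.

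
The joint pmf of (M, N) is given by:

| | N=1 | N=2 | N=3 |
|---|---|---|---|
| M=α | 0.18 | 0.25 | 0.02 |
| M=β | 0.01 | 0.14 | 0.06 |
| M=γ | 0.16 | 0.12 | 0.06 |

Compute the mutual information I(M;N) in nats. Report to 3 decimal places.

0.100 nats

Marginals: p(M) = (0.4500, 0.2100, 0.3400), p(N) = (0.3500, 0.5100, 0.1400).
I(M;N) = Σ p(x,y)·ln[p(x,y)/(p(x)p(y))].
  (α,1): 0.18·ln(1.1429) = 0.0240
  (α,2): 0.25·ln(1.0893) = 0.0214
  (α,3): 0.02·ln(0.3175) = -0.0229
  (β,1): 0.01·ln(0.1361) = -0.0199
  (β,2): 0.14·ln(1.3072) = 0.0375
  (β,3): 0.06·ln(2.0408) = 0.0428
  (γ,1): 0.16·ln(1.3445) = 0.0474
  (γ,2): 0.12·ln(0.6920) = -0.0442
  (γ,3): 0.06·ln(1.2605) = 0.0139
Sum = 0.100 nats.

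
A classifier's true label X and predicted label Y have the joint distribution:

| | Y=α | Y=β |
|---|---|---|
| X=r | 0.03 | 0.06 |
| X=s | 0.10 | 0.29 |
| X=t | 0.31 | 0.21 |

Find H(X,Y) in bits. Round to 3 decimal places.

H(X,Y) = −Σ p(x,y)·log₂ p(x,y) over all 6 cells.
  cell (r,α): −0.03·log₂0.03 = 0.1518
  cell (r,β): −0.06·log₂0.06 = 0.2435
  cell (s,α): −0.10·log₂0.10 = 0.3322
  cell (s,β): −0.29·log₂0.29 = 0.5179
  cell (t,α): −0.31·log₂0.31 = 0.5238
  cell (t,β): −0.21·log₂0.21 = 0.4728
Sum = 2.242 bits.

2.242 bits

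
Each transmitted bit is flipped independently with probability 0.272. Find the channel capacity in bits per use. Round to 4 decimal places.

Binary symmetric channel: C = 1 − h₂(ε) where h₂ is the binary entropy function.
h₂(0.272) = −0.272·log₂0.272 − 0.728·log₂0.728 = 0.8443.
C = 1 − 0.8443 = 0.1557 bits per channel use.

0.1557 bits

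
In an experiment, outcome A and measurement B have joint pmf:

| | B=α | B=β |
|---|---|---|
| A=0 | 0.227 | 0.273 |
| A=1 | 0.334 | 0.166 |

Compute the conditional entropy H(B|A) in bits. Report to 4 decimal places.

0.9554 bits

Chain rule: H(B|A) = H(A,B) − H(A).
Marginals: p(A) = (0.5000, 0.5000), p(B) = (0.5610, 0.4390).
H(A,B) = 1.9554 bits; H(A) = 1.0000 bits.
H(B|A) = 1.9554 − 1.0000 = 0.9554 bits.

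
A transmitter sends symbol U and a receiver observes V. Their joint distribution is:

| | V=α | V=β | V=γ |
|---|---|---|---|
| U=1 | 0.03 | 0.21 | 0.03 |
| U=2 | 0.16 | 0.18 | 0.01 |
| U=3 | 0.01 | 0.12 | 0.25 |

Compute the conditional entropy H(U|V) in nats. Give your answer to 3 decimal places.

Marginals: p(U) = (0.2700, 0.3500, 0.3800), p(V) = (0.2000, 0.5100, 0.2900).
H(U|V) = Σ p(V) · H(U|V=·).
  V=α: p=0.2000, H(U|V=α) = 0.6129
  V=β: p=0.5100, H(U|V=β) = 1.0734
  V=γ: p=0.2900, H(U|V=γ) = 0.4788
Weighted sum = 0.809 nats.

0.809 nats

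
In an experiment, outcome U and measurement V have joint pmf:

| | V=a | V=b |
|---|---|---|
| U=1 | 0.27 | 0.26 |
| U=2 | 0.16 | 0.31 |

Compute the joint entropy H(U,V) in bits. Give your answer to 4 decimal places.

1.9621 bits

H(U,V) = −Σ p(x,y)·log₂ p(x,y) over all 4 cells.
  cell (1,a): −0.27·log₂0.27 = 0.51002
  cell (1,b): −0.26·log₂0.26 = 0.50529
  cell (2,a): −0.16·log₂0.16 = 0.42302
  cell (2,b): −0.31·log₂0.31 = 0.52379
Sum = 1.9621 bits.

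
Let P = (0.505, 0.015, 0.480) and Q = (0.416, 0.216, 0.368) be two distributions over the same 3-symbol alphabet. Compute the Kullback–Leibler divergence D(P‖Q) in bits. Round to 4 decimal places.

D(P‖Q) = Σ p·log₂(p/q).
  0.505·log₂(0.505/0.416) = 0.14125
  0.015·log₂(0.015/0.216) = -0.05772
  0.480·log₂(0.480/0.368) = 0.18400
D(P‖Q) = 0.2675 bits.

0.2675 bits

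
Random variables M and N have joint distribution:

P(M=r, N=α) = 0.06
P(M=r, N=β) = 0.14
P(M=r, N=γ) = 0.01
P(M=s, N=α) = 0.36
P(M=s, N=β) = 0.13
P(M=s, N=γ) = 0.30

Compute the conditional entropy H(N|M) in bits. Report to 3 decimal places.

Marginals: p(M) = (0.2100, 0.7900), p(N) = (0.4200, 0.2700, 0.3100).
H(N|M) = Σ p(M) · H(N|M=·).
  M=r: p=0.2100, H(N|M=r) = 1.1155
  M=s: p=0.7900, H(N|M=s) = 1.4756
Weighted sum = 1.400 bits.

1.400 bits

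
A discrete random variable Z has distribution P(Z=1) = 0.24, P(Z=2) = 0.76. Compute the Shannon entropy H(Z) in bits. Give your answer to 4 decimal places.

0.7950 bits

H(Z) = −Σ p·log₂ p.
  −(0.24)·log₂(0.24) = 0.49413
  −(0.76)·log₂(0.76) = 0.30091
Sum: 0.49413 + 0.30091 = 0.7950 bits.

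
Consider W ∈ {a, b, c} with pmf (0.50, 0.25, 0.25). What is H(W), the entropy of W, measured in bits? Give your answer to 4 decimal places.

H(W) = −Σ p·log₂ p.
  −(0.50)·log₂(0.50) = 0.50000
  −(0.25)·log₂(0.25) = 0.50000
  −(0.25)·log₂(0.25) = 0.50000
Sum: 0.50000 + 0.50000 + 0.50000 = 1.5000 bits.

1.5000 bits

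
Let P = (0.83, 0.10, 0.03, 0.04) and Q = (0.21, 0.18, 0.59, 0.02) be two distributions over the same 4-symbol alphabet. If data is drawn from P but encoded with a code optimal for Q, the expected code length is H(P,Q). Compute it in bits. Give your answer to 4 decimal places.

H(P,Q) = −Σ p·log₂ q.
  −0.83·log₂(0.21) = 1.86878
  −0.10·log₂(0.18) = 0.24739
  −0.03·log₂(0.59) = 0.02284
  −0.04·log₂(0.02) = 0.22575
H(P,Q) = 2.3648 bits.

2.3648 bits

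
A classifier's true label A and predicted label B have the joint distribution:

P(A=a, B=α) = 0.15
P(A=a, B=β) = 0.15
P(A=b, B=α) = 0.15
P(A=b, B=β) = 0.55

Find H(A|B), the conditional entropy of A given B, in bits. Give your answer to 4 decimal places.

0.8247 bits

Marginals: p(A) = (0.3000, 0.7000), p(B) = (0.3000, 0.7000).
H(A|B) = Σ p(B) · H(A|B=·).
  B=α: p=0.3000, H(A|B=α) = 1.0000
  B=β: p=0.7000, H(A|B=β) = 0.7496
Weighted sum = 0.8247 bits.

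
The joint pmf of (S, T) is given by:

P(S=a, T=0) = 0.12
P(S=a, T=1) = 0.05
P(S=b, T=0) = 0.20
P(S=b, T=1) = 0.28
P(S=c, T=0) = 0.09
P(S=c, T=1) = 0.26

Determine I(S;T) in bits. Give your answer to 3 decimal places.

Marginals: p(S) = (0.1700, 0.4800, 0.3500), p(T) = (0.4100, 0.5900).
I(S;T) = Σ p(x,y)·log₂[p(x,y)/(p(x)p(y))].
  (a,0): 0.12·log₂(1.7217) = 0.0941
  (a,1): 0.05·log₂(0.4985) = -0.0502
  (b,0): 0.20·log₂(1.0163) = 0.0047
  (b,1): 0.28·log₂(0.9887) = -0.0046
  (c,0): 0.09·log₂(0.6272) = -0.0606
  (c,1): 0.26·log₂(1.2591) = 0.0864
Sum = 0.070 bits.

0.070 bits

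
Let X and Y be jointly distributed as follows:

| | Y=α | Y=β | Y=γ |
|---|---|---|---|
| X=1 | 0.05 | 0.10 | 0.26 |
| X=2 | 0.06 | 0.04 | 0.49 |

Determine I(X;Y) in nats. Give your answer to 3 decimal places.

0.033 nats

Marginals: p(X) = (0.4100, 0.5900), p(Y) = (0.1100, 0.1400, 0.7500).
I(X;Y) = H(X) + H(Y) − H(X,Y).
H(X) = 0.6769, H(Y) = 0.7338, H(X,Y) = 1.3774.
I(X;Y) = 0.6769 + 0.7338 − 1.3774 = 0.033 nats.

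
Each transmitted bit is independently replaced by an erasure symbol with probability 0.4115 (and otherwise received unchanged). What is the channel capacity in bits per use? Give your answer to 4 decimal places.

Binary erasure channel: capacity C = 1 − ε.
C = 1 − 0.4115 = 0.5885 bits per channel use.

0.5885 bits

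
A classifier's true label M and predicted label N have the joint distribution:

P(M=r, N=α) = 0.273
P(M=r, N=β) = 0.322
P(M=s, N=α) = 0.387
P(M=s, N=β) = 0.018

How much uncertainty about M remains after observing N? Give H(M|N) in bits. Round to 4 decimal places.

0.7473 bits

Chain rule: H(M|N) = H(M,N) − H(N).
Marginals: p(M) = (0.5950, 0.4050), p(N) = (0.6600, 0.3400).
H(M,N) = 1.6721 bits; H(N) = 0.9248 bits.
H(M|N) = 1.6721 − 0.9248 = 0.7473 bits.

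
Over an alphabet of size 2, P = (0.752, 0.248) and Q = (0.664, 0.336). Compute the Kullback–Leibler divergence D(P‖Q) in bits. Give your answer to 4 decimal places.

0.0264 bits

D(P‖Q) = Σ p·log₂(p/q).
  0.752·log₂(0.752/0.664) = 0.13502
  0.248·log₂(0.248/0.336) = -0.10865
D(P‖Q) = 0.0264 bits.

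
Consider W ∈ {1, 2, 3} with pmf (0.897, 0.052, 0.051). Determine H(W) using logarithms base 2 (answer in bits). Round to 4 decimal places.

0.5814 bits

H(W) = −Σ p·log₂ p.
  −(0.897)·log₂(0.897) = 0.14067
  −(0.052)·log₂(0.052) = 0.22180
  −(0.051)·log₂(0.051) = 0.21896
Sum: 0.14067 + 0.22180 + 0.21896 = 0.5814 bits.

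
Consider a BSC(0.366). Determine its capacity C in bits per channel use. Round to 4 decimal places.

Binary symmetric channel: C = 1 − h₂(ε) where h₂ is the binary entropy function.
h₂(0.366) = −0.366·log₂0.366 − 0.634·log₂0.634 = 0.9476.
C = 1 − 0.9476 = 0.0524 bits per channel use.

0.0524 bits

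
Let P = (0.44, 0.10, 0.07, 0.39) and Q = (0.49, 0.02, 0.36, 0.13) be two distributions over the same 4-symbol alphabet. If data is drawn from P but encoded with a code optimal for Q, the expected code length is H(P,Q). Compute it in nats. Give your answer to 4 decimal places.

H(P,Q) = −Σ p·ln q.
  −0.44·ln(0.49) = 0.31387
  −0.10·ln(0.02) = 0.39120
  −0.07·ln(0.36) = 0.07152
  −0.39·ln(0.13) = 0.79569
H(P,Q) = 1.5723 nats.

1.5723 nats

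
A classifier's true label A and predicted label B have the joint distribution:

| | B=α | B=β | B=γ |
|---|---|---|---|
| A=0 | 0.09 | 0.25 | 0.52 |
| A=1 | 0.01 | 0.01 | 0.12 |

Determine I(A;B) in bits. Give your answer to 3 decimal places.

Marginals: p(A) = (0.8600, 0.1400), p(B) = (0.1000, 0.2600, 0.6400).
I(A;B) = H(A) + H(B) − H(A,B).
H(A) = 0.5842, H(B) = 1.2495, H(A,B) = 1.8032.
I(A;B) = 0.5842 + 1.2495 − 1.8032 = 0.031 bits.

0.031 bits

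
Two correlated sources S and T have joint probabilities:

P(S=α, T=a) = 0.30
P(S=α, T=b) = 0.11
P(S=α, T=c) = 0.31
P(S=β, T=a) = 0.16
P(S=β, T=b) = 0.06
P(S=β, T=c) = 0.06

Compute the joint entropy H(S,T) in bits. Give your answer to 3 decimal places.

H(S,T) = −Σ p(x,y)·log₂ p(x,y) over all 6 cells.
  cell (α,a): −0.30·log₂0.30 = 0.5211
  cell (α,b): −0.11·log₂0.11 = 0.3503
  cell (α,c): −0.31·log₂0.31 = 0.5238
  cell (β,a): −0.16·log₂0.16 = 0.4230
  cell (β,b): −0.06·log₂0.06 = 0.2435
  cell (β,c): −0.06·log₂0.06 = 0.2435
Sum = 2.305 bits.

2.305 bits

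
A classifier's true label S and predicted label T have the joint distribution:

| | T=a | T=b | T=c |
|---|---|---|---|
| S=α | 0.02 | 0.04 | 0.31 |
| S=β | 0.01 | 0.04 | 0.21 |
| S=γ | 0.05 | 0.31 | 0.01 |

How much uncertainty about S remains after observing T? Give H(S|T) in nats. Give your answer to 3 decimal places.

Marginals: p(S) = (0.3700, 0.2600, 0.3700), p(T) = (0.0800, 0.3900, 0.5300).
H(S|T) = Σ p(T) · H(S|T=·).
  T=a: p=0.0800, H(S|T=a) = 0.9003
  T=b: p=0.3900, H(S|T=b) = 0.6496
  T=c: p=0.5300, H(S|T=c) = 0.7554
Weighted sum = 0.726 nats.

0.726 nats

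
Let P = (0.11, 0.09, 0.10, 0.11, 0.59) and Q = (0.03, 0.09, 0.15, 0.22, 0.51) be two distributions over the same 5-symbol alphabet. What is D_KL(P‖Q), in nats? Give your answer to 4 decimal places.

D(P‖Q) = Σ p·ln(p/q).
  0.11·ln(0.11/0.03) = 0.14292
  0.09·ln(0.09/0.09) = 0.00000
  0.10·ln(0.10/0.15) = -0.04055
  0.11·ln(0.11/0.22) = -0.07625
  0.59·ln(0.59/0.51) = 0.08597
D(P‖Q) = 0.1121 nats.

0.1121 nats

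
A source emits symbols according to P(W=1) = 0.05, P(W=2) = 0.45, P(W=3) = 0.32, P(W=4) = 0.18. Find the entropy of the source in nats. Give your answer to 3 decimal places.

H(W) = −Σ p·ln p.
  −(0.05)·ln(0.05) = 0.1498
  −(0.45)·ln(0.45) = 0.3593
  −(0.32)·ln(0.32) = 0.3646
  −(0.18)·ln(0.18) = 0.3087
Sum: 0.1498 + 0.3593 + 0.3646 + 0.3087 = 1.182 nats.

1.182 nats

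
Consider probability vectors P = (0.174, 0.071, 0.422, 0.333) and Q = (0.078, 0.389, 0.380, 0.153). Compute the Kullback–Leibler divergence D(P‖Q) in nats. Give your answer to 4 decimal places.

0.3221 nats

D(P‖Q) = Σ p·ln(p/q).
  0.174·ln(0.174/0.078) = 0.13961
  0.071·ln(0.071/0.389) = -0.12076
  0.422·ln(0.422/0.380) = 0.04424
  0.333·ln(0.333/0.153) = 0.25898
D(P‖Q) = 0.3221 nats.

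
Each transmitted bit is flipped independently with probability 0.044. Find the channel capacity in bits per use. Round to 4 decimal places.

0.7397 bits

Binary symmetric channel: C = 1 − h₂(ε) where h₂ is the binary entropy function.
h₂(0.044) = −0.044·log₂0.044 − 0.956·log₂0.956 = 0.2603.
C = 1 − 0.2603 = 0.7397 bits per channel use.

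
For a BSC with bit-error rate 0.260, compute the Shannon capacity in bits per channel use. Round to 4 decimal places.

0.1733 bits

Binary symmetric channel: C = 1 − h₂(ε) where h₂ is the binary entropy function.
h₂(0.260) = −0.260·log₂0.260 − 0.740·log₂0.740 = 0.8267.
C = 1 − 0.8267 = 0.1733 bits per channel use.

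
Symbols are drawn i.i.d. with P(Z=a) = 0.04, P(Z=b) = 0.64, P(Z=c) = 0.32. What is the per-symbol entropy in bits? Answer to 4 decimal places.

H(Z) = −Σ p·log₂ p.
  −(0.04)·log₂(0.04) = 0.18575
  −(0.64)·log₂(0.64) = 0.41207
  −(0.32)·log₂(0.32) = 0.52603
Sum: 0.18575 + 0.41207 + 0.52603 = 1.1239 bits.

1.1239 bits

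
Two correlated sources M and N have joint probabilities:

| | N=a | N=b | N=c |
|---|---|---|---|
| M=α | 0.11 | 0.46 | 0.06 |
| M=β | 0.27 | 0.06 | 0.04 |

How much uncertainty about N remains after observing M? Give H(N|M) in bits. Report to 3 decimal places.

Marginals: p(M) = (0.6300, 0.3700), p(N) = (0.3800, 0.5200, 0.1000).
H(N|M) = Σ p(M) · H(N|M=·).
  M=α: p=0.6300, H(N|M=α) = 1.0940
  M=β: p=0.3700, H(N|M=β) = 1.1043
Weighted sum = 1.098 bits.

1.098 bits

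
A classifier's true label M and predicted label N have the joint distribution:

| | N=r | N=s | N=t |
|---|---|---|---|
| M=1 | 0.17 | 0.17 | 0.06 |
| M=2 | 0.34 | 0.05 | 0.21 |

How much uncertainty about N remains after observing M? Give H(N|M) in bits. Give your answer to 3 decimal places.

1.360 bits

Marginals: p(M) = (0.4000, 0.6000), p(N) = (0.5100, 0.2200, 0.2700).
H(N|M) = Σ p(M) · H(N|M=·).
  M=1: p=0.4000, H(N|M=1) = 1.4598
  M=2: p=0.6000, H(N|M=2) = 1.2932
Weighted sum = 1.360 bits.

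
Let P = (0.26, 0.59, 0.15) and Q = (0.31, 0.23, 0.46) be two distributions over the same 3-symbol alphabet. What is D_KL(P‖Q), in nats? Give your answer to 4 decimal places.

D(P‖Q) = Σ p·ln(p/q).
  0.26·ln(0.26/0.31) = -0.04573
  0.59·ln(0.59/0.23) = 0.55581
  0.15·ln(0.15/0.46) = -0.16809
D(P‖Q) = 0.3420 nats.

0.3420 nats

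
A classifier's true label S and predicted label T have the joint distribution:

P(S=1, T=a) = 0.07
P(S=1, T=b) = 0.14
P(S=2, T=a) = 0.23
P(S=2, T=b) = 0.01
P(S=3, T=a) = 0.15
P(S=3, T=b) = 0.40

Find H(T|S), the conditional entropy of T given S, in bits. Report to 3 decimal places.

0.718 bits

Marginals: p(S) = (0.2100, 0.2400, 0.5500), p(T) = (0.4500, 0.5500).
H(T|S) = Σ p(S) · H(T|S=·).
  S=1: p=0.2100, H(T|S=1) = 0.9183
  S=2: p=0.2400, H(T|S=2) = 0.2499
  S=3: p=0.5500, H(T|S=3) = 0.8454
Weighted sum = 0.718 bits.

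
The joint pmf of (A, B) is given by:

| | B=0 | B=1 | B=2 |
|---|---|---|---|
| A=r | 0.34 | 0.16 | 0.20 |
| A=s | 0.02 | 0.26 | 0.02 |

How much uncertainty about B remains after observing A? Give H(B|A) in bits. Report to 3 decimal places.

1.266 bits

Chain rule: H(B|A) = H(A,B) − H(A).
Marginals: p(A) = (0.7000, 0.3000), p(B) = (0.3600, 0.4200, 0.2200).
H(A,B) = 2.1476 bits; H(A) = 0.8813 bits.
H(B|A) = 2.1476 − 0.8813 = 1.266 bits.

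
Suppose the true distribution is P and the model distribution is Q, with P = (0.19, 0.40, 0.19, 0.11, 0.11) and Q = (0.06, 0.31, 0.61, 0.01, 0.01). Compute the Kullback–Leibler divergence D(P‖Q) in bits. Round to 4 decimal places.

0.9044 bits

D(P‖Q) = Σ p·log₂(p/q).
  0.19·log₂(0.19/0.06) = 0.31596
  0.40·log₂(0.40/0.31) = 0.14709
  0.19·log₂(0.19/0.61) = -0.31973
  0.11·log₂(0.11/0.01) = 0.38054
  0.11·log₂(0.11/0.01) = 0.38054
D(P‖Q) = 0.9044 bits.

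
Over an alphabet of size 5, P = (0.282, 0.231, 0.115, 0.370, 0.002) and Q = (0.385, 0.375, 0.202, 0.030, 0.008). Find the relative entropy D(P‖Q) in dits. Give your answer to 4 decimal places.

0.2876 dits

D(P‖Q) = Σ p·log₁₀(p/q).
  0.282·log₁₀(0.282/0.385) = -0.03813
  0.231·log₁₀(0.231/0.375) = -0.04861
  0.115·log₁₀(0.115/0.202) = -0.02814
  0.370·log₁₀(0.370/0.030) = 0.40370
  0.002·log₁₀(0.002/0.008) = -0.00120
D(P‖Q) = 0.2876 dits.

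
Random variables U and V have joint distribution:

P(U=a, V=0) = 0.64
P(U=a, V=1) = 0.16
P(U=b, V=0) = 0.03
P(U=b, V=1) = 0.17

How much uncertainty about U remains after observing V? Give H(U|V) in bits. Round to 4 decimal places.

0.5065 bits

Chain rule: H(U|V) = H(U,V) − H(V).
Marginals: p(U) = (0.8000, 0.2000), p(V) = (0.6700, 0.3300).
H(U,V) = 1.4214 bits; H(V) = 0.9149 bits.
H(U|V) = 1.4214 − 0.9149 = 0.5065 bits.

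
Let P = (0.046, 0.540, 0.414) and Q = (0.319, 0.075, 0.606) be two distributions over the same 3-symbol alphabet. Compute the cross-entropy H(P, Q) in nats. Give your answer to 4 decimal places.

1.6587 nats

H(P,Q) = −Σ p·ln q.
  −0.046·ln(0.319) = 0.05256
  −0.540·ln(0.075) = 1.39874
  −0.414·ln(0.606) = 0.20736
H(P,Q) = 1.6587 nats.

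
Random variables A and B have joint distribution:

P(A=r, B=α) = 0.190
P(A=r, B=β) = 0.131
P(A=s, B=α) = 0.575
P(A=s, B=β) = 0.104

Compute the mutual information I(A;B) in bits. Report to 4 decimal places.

Marginals: p(A) = (0.3210, 0.6790), p(B) = (0.7650, 0.2350).
I(A;B) = H(A) + H(B) − H(A,B).
H(A) = 0.9055, H(B) = 0.7866, H(A,B) = 1.6380.
I(A;B) = 0.9055 + 0.7866 − 1.6380 = 0.0541 bits.

0.0541 bits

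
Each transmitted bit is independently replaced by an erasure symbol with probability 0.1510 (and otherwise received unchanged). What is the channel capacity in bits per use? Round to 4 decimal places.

0.8490 bits

Binary erasure channel: capacity C = 1 − ε.
C = 1 − 0.1510 = 0.8490 bits per channel use.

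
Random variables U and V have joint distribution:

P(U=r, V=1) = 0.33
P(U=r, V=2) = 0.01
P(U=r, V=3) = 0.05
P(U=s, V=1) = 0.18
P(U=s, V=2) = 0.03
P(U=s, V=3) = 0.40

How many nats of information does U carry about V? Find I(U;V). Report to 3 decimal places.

Marginals: p(U) = (0.3900, 0.6100), p(V) = (0.5100, 0.0400, 0.4500).
I(U;V) = Σ p(x,y)·ln[p(x,y)/(p(x)p(y))].
  (r,1): 0.33·ln(1.6591) = 0.1671
  (r,2): 0.01·ln(0.6410) = -0.0044
  (r,3): 0.05·ln(0.2849) = -0.0628
  (s,1): 0.18·ln(0.5786) = -0.0985
  (s,2): 0.03·ln(1.2295) = 0.0062
  (s,3): 0.40·ln(1.4572) = 0.1506
Sum = 0.158 nats.

0.158 nats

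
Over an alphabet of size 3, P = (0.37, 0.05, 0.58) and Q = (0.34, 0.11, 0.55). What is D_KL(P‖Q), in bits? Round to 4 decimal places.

D(P‖Q) = Σ p·log₂(p/q).
  0.37·log₂(0.37/0.34) = 0.04514
  0.05·log₂(0.05/0.11) = -0.05688
  0.58·log₂(0.58/0.55) = 0.04444
D(P‖Q) = 0.0327 bits.

0.0327 bits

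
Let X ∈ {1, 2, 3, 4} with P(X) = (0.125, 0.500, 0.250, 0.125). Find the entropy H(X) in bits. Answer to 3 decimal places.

1.750 bits

H(X) = −Σ p·log₂ p.
  −(0.125)·log₂(0.125) = 0.3750
  −(0.500)·log₂(0.500) = 0.5000
  −(0.250)·log₂(0.250) = 0.5000
  −(0.125)·log₂(0.125) = 0.3750
Sum: 0.3750 + 0.5000 + 0.5000 + 0.3750 = 1.750 bits.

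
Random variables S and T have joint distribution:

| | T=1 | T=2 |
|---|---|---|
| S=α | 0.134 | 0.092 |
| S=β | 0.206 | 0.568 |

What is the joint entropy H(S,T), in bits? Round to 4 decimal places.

1.6383 bits

H(S,T) = −Σ p(x,y)·log₂ p(x,y) over all 4 cells.
  cell (α,1): −0.134·log₂0.134 = 0.38856
  cell (α,2): −0.092·log₂0.092 = 0.31668
  cell (β,1): −0.206·log₂0.206 = 0.46953
  cell (β,2): −0.568·log₂0.568 = 0.46351
Sum = 1.6383 bits.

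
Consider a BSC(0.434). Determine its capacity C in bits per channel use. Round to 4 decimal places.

Binary symmetric channel: C = 1 − h₂(ε) where h₂ is the binary entropy function.
h₂(0.434) = −0.434·log₂0.434 − 0.566·log₂0.566 = 0.9874.
C = 1 − 0.9874 = 0.0126 bits per channel use.

0.0126 bits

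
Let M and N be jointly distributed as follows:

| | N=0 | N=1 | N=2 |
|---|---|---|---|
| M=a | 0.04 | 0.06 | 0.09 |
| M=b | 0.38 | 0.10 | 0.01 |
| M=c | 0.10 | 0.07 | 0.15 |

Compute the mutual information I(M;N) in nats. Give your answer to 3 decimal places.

0.195 nats

Marginals: p(M) = (0.1900, 0.4900, 0.3200), p(N) = (0.5200, 0.2300, 0.2500).
I(M;N) = Σ p(x,y)·ln[p(x,y)/(p(x)p(y))].
  (a,0): 0.04·ln(0.4049) = -0.0362
  (a,1): 0.06·ln(1.3730) = 0.0190
  (a,2): 0.09·ln(1.8947) = 0.0575
  (b,0): 0.38·ln(1.4914) = 0.1519
  (b,1): 0.10·ln(0.8873) = -0.0120
  (b,2): 0.01·ln(0.0816) = -0.0251
  (c,0): 0.10·ln(0.6010) = -0.0509
  (c,1): 0.07·ln(0.9511) = -0.0035
  (c,2): 0.15·ln(1.8750) = 0.0943
Sum = 0.195 nats.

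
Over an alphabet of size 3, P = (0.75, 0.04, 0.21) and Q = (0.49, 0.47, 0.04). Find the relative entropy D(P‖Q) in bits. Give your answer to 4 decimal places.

D(P‖Q) = Σ p·log₂(p/q).
  0.75·log₂(0.75/0.49) = 0.46058
  0.04·log₂(0.04/0.47) = -0.14218
  0.21·log₂(0.21/0.04) = 0.50239
D(P‖Q) = 0.8208 bits.

0.8208 bits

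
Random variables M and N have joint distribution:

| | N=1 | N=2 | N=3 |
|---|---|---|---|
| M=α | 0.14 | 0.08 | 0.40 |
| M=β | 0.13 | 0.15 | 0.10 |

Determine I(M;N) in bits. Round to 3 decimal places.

0.113 bits

Marginals: p(M) = (0.6200, 0.3800), p(N) = (0.2700, 0.2300, 0.5000).
I(M;N) = H(M) + H(N) − H(M,N).
H(M) = 0.9580, H(N) = 1.4977, H(M,N) = 2.3428.
I(M;N) = 0.9580 + 1.4977 − 2.3428 = 0.113 bits.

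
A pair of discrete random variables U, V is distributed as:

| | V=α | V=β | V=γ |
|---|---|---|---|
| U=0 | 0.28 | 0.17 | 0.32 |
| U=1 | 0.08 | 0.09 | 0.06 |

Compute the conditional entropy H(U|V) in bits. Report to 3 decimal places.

0.756 bits

Chain rule: H(U|V) = H(U,V) − H(V).
Marginals: p(U) = (0.7700, 0.2300), p(V) = (0.3600, 0.2600, 0.3800).
H(U,V) = 2.3225 bits; H(V) = 1.5664 bits.
H(U|V) = 2.3225 − 1.5664 = 0.756 bits.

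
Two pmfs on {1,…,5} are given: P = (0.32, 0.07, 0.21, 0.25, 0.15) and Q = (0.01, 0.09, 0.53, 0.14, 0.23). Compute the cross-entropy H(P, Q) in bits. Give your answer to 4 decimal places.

3.5887 bits

H(P,Q) = −Σ p·log₂ q.
  −0.32·log₂(0.01) = 2.12603
  −0.07·log₂(0.09) = 0.24318
  −0.21·log₂(0.53) = 0.19235
  −0.25·log₂(0.14) = 0.70913
  −0.15·log₂(0.23) = 0.31804
H(P,Q) = 3.5887 bits.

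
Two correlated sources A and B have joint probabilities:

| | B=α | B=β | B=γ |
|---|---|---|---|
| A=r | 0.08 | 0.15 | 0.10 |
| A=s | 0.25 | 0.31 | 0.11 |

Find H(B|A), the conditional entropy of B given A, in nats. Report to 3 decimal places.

1.035 nats

Marginals: p(A) = (0.3300, 0.6700), p(B) = (0.3300, 0.4600, 0.2100).
H(B|A) = Σ p(A) · H(B|A=·).
  A=r: p=0.3300, H(B|A=r) = 1.0637
  A=s: p=0.6700, H(B|A=s) = 1.0211
Weighted sum = 1.035 nats.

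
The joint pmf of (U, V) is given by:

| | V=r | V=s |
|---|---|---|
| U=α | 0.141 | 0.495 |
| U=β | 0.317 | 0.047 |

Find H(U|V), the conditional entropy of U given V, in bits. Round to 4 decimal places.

0.6385 bits

Marginals: p(U) = (0.6360, 0.3640), p(V) = (0.4580, 0.5420).
H(U|V) = Σ p(V) · H(U|V=·).
  V=r: p=0.4580, H(U|V=r) = 0.8907
  V=s: p=0.5420, H(U|V=s) = 0.4254
Weighted sum = 0.6385 bits.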